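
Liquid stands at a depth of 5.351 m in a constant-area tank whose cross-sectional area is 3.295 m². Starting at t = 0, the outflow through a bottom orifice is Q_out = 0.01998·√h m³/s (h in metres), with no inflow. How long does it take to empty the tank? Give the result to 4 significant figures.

Unsteady balance on liquid volume: A dh/dt = −0.01998 √h.
This is separable: 2 d(√h)/dt = −0.01998/A, so √h = √h₀ − (0.01998/(2A)) t.
Set h = 0: 2√h₀ = (0.01998/A) t_empty ⇒ t_empty = 2A√h₀/0.01998.
t_empty = 2·3.295·√5.351/0.01998 = 6.59000·2.31322/0.01998 = 762.970 s.

763.0 s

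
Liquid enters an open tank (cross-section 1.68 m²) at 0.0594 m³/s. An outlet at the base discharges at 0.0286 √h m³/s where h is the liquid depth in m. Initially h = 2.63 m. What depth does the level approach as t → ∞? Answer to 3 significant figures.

4.31 m

A dh/dt = Q_in − 0.0286 √h. Steady state requires inflow = outflow:
Q_in = 0.0286 √h_ss ⇒ √h_ss = 0.0594/0.0286 = 2.0769.
h_ss = 2.0769² = 4.3136 m. (Since h₀ = 2.63 m < h_ss, the level will rise toward this value.)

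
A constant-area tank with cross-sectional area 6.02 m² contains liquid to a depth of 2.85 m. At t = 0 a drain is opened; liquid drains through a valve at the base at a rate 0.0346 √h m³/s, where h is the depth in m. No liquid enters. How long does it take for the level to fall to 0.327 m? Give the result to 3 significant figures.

388 s

A dh/dt = −Q_out = −0.0346 √h.
Separate and integrate: 2(√h − √h₀) = −(0.0346/A) t.
t = 2A(√h₀ − √h)/0.0346 = 2·6.02·(√2.85 − √0.327)/0.0346
  = 12.040 × (1.6882 − 0.57184) / 0.0346 = 388.47 s.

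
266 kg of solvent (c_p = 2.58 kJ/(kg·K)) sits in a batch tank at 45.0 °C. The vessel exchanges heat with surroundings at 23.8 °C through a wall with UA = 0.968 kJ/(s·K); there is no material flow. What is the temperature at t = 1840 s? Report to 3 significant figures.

25.4 °C

M c_p dT/dt = −UA(T − T_amb).
dT/dt = (T_ss − T)/τ with T_ss = T_amb = 23.800 °C, τ = M c_p/UA = 266·2.58/0.968 = 708.97 s.
Solution: T(t) = T_ss + (T₀ − T_ss) e^(−t/τ).
T(1840) = 23.800 + (21.200)·0.074622 = 25.382 °C.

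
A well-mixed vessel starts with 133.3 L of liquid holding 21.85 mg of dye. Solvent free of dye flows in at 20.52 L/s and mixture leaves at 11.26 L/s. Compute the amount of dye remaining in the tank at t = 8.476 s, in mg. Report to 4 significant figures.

12.44 mg

Total volume: dV/dt = Q_in − Q_out = 9.26000 L/s, so V(t) = 133.3 + 9.26000 t and V(8.476) = 211.788 L.
Species balance (pure solvent in): dm/dt = −Q_out · m/V(t).
Separate: dm/m = −Q_out dt/V(t) ⇒ ln(m/m₀) = −(Q_out/(Q_in−Q_out)) ln(V/V₀).
m = m₀ (V₀/V)^(Q_out/(Q_in−Q_out)) = 21.85 × (133.3/211.788)^(1.21598) = 12.4438 mg.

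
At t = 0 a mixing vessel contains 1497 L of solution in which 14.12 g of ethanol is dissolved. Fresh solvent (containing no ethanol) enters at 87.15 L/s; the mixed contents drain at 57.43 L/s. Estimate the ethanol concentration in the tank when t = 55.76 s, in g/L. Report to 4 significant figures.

0.001060 g/L

Let m(t) be the amount of ethanol. Volume: V(t) = V₀ + (Q_in − Q_out) t = 1497 + 29.7200 t; V(55.76) = 3154.19 L.
Species balance (pure solvent in): dm/dt = −Q_out · m/V(t).
dm/m = −Q_out dt/(V₀ + 29.7200 t); integrating gives ln(m/m₀) = −(Q_out/(Q_in−Q_out)) ln(V/V₀).
m = m₀ (V₀/V)^(Q_out/(Q_in−Q_out)) = 14.12 × (1497/3154.19)^(1.93237) = 3.34498 g.
C = m/V = 3.34498/3154.19 = 0.00106049 g/L.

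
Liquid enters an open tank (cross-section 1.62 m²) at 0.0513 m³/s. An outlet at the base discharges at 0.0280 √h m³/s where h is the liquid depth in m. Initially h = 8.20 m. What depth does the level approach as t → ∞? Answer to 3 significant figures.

Mass balance (ρ constant): A dh/dt = Q_in − 0.0280 √h. At steady state dh/dt = 0:
Q_in = 0.0280 √h_ss ⇒ √h_ss = 0.0513/0.0280 = 1.8321.
h_ss = 1.8321² = 3.3567 m. (Since h₀ = 8.20 m > h_ss, the level will fall toward this value.)

3.36 m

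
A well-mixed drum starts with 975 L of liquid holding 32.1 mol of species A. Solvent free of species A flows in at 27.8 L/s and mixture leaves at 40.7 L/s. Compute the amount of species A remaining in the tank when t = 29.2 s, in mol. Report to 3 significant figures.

Total volume: dV/dt = Q_in − Q_out = -12.900 L/s, so V(t) = 975 − 12.900 t and V(29.2) = 598.32 L.
No species A enters, so dm/dt = −Q_out · (m/V).
Separate: dm/m = −Q_out dt/V(t) ⇒ ln(m/m₀) = −(Q_out/(Q_in−Q_out)) ln(V/V₀).
m = m₀ (V₀/V)^(Q_out/(Q_in−Q_out)) = 32.1 × (975/598.32)^(-3.1550) = 6.8772 mol.

6.88 mol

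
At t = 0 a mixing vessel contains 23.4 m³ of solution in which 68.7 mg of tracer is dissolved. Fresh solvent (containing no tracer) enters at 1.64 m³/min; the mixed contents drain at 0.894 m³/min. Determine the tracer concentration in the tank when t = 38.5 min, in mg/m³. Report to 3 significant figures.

0.505 mg/m³

Total volume: dV/dt = Q_in − Q_out = 0.74600 m³/min, so V(t) = 23.4 + 0.74600 t and V(38.5) = 52.121 m³.
No tracer enters, so dm/dt = −Q_out · (m/V).
Separate: dm/m = −Q_out dt/V(t) ⇒ ln(m/m₀) = −(Q_out/(Q_in−Q_out)) ln(V/V₀).
m = m₀ (V₀/V)^(Q_out/(Q_in−Q_out)) = 68.7 × (23.4/52.121)^(1.1984) = 26.312 mg.
C = m/V = 26.312/52.121 = 0.50483 mg/m³.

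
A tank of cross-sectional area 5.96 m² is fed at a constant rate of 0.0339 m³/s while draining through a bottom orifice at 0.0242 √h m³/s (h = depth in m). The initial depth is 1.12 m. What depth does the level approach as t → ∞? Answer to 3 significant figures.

Mass balance (ρ constant): A dh/dt = Q_in − 0.0242 √h. At steady state dh/dt = 0:
Q_in = 0.0242 √h_ss ⇒ √h_ss = 0.0339/0.0242 = 1.4008.
h_ss = 1.4008² = 1.9623 m. (Since h₀ = 1.12 m < h_ss, the level will rise toward this value.)

1.96 m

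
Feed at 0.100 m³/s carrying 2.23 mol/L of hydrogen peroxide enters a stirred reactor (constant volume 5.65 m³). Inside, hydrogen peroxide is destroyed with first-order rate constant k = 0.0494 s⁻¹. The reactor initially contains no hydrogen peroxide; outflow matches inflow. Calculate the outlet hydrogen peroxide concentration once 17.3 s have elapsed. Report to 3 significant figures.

Accumulation = in − out − consumed: V dC/dt = Q C_in − Q C − k V C.
dC/dt = (Q/V) C_in − (Q/V + k) C; effective rate a = Q/V + k = 0.017699 + 0.0494 = 0.067099 s⁻¹.
C_ss = Q C_in/(Q + kV) = 0.58822 mol/L; C(t) = C_ss + (C₀ − C_ss) e^(−a t).
C(17.3) = 0.58822 + (-0.58822)·e^(−0.067099·17.3) = 0.58822 + (-0.58822)·0.31323 = 0.40397 mol/L.

0.404 mol/L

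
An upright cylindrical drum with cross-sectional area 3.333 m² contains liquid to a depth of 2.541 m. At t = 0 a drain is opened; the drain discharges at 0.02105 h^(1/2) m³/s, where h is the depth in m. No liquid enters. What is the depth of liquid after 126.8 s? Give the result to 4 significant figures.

With no inflow, A dh/dt = −0.02105 √h.
∫ h^(−1/2) dh = −(0.02105/A) ∫ dt, giving 2√h = 2√h₀ − (0.02105/A) t.
√h = √2.541 − 0.02105·126.8/(2·3.333) = 1.59405 − 0.400411 = 1.19364.
h = 1.19364² = 1.42478 m.

1.425 m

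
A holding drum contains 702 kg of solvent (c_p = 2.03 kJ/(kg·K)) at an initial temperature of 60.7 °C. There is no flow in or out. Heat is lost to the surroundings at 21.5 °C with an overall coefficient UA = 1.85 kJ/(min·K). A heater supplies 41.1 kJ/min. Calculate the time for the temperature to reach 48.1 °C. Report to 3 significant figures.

Lumped-capacitance energy balance: M c_p dT/dt = UA(T_amb − T) + Q̇.
τ = M c_p/UA = 770.30 min; T_ss = T_amb + Q̇/UA = 21.5 + 41.1/1.85 = 43.716 °C.
T(t) = T_ss + (T₀ − T_ss)e^(−t/τ); set T = 48.1:
t = −τ ln[(T − T_ss)/(T₀ − T_ss)] = −770.30 · ln(0.25812) = 1043.3 min.

1040 min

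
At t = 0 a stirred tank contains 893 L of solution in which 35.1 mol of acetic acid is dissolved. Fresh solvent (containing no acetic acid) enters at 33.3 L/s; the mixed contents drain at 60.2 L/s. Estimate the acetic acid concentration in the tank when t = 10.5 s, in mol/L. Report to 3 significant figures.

0.0245 mol/L

Let m(t) be the amount of acetic acid. Volume: V(t) = V₀ + (Q_in − Q_out) t = 893 − 26.900 t; V(10.5) = 610.55 L.
No acetic acid enters, so dm/dt = −Q_out · (m/V).
dm/m = −Q_out dt/(V₀ − 26.900 t); integrating gives ln(m/m₀) = −(Q_out/(Q_in−Q_out)) ln(V/V₀).
m = m₀ (V₀/V)^(Q_out/(Q_in−Q_out)) = 35.1 × (893/610.55)^(-2.2379) = 14.989 mol.
C = m/V = 14.989/610.55 = 0.024549 mol/L.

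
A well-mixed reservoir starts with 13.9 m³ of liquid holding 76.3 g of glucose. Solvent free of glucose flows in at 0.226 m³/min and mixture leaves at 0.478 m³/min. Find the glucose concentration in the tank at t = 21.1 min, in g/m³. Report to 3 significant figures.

3.56 g/m³

Total volume: dV/dt = Q_in − Q_out = -0.25200 m³/min, so V(t) = 13.9 − 0.25200 t and V(21.1) = 8.5828 m³.
Species balance (pure solvent in): dm/dt = −Q_out · m/V(t).
dm/m = −Q_out dt/(V₀ − 0.25200 t); integrating gives ln(m/m₀) = −(Q_out/(Q_in−Q_out)) ln(V/V₀).
m = m₀ (V₀/V)^(Q_out/(Q_in−Q_out)) = 76.3 × (13.9/8.5828)^(-1.8968) = 30.574 g.
C = m/V = 30.574/8.5828 = 3.5623 g/m³.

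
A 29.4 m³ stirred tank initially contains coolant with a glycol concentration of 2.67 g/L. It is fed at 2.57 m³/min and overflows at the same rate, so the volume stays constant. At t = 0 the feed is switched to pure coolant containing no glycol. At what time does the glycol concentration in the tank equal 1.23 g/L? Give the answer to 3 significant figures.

Species balance: V dC/dt = Q(C_in − C) ⇒ τ = V/Q = 11.440 min.
C(t) = C_in + (C₀ − C_in) e^(−t/τ). Set C = 1.23 and solve for t:
e^(−t/τ) = (C − C_in)/(C₀ − C_in) = (1.23 − 0)/(2.67 − 0) = 0.46067
t = −τ ln(…) = 11.440 × 0.77506 = 8.8665 min.

8.87 min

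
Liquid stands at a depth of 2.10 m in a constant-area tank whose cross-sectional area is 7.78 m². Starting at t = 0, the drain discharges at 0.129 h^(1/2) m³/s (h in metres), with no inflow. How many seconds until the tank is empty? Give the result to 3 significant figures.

Mass balance (ρ constant): A dh/dt = −0.129 √h.
∫ h^(−1/2) dh = −(0.129/A) ∫ dt, giving 2√h = 2√h₀ − (0.129/A) t.
Set h = 0: 2√h₀ = (0.129/A) t_empty ⇒ t_empty = 2A√h₀/0.129.
t_empty = 2·7.78·√2.10/0.129 = 15.560·1.4491/0.129 = 174.80 s.

175 s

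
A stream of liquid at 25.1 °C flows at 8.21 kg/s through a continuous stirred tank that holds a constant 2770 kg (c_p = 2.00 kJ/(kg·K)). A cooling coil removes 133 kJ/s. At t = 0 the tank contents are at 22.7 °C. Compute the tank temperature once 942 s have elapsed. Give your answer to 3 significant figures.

First-law balance (no shaft work): M c_p dT/dt = ṁ c_p (T_in − T) − 133.
τ = M/ṁ = 337.39 s; T_ss = T_in − Q̇/(ṁ c_p) = 25.1 − 133/(8.21·2.00) = 17.000 °C.
Integrating: T(t) = T_ss + (T₀ − T_ss) e^(−t/τ).
T(942) = 17.000 + (5.6999)·e^(−942/337.39) = 17.000 + (5.6999)·0.061299 = 17.350 °C.

17.3 °C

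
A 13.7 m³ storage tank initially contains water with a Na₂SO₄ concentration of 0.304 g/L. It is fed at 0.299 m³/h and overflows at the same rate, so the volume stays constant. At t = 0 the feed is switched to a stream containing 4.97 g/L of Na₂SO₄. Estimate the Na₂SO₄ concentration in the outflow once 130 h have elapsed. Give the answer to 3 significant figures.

4.70 g/L

Unsteady species balance (constant V, well mixed): V dC/dt = Q(C_in − C).
Time constant τ = V/Q = 13.7/0.299 = 45.819 h.
C approaches C_in exponentially: C(t) = C_in + (C₀ − C_in) e^(−t/τ).
C(130) = 4.97 + (0.304 − 4.97)·e^(−130/45.819) = 4.97 + (-4.6660)·0.058588 = 4.6966 g/L.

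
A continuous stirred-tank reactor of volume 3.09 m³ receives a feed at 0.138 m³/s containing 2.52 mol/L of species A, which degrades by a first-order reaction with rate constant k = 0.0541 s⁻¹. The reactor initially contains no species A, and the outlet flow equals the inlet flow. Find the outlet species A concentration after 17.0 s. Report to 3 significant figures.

Species balance: V dC/dt = Q C_in − Q C − k V C.
This is linear with rate a = Q/V + k = 0.098760 s⁻¹.
C_ss = Q C_in/(Q + kV) = 1.1396 mol/L; C(t) = C_ss + (C₀ − C_ss) e^(−a t).
C(17.0) = 1.1396 + (-1.1396)·e^(−0.098760·17.0) = 1.1396 + (-1.1396)·0.18657 = 0.92695 mol/L.

0.927 mol/L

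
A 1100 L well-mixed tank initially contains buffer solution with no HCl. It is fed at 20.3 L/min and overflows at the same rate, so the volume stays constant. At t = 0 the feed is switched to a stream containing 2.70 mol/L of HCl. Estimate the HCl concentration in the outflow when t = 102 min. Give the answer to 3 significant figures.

2.29 mol/L

Transient balance on the dissolved component: V dC/dt = Q(C_in − C).
Time constant τ = V/Q = 1100/20.3 = 54.187 min.
Integrating: C(t) = C_in + (C₀ − C_in) e^(−t/τ).
C(102) = 2.70 + (0 − 2.70)·e^(−102/54.187) = 2.70 + (-2.7000)·0.15223 = 2.2890 mol/L.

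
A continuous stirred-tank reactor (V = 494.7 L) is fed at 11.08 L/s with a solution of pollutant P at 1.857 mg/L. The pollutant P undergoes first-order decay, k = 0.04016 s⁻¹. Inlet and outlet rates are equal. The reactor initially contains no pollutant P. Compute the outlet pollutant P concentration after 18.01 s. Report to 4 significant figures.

0.4494 mg/L

Accumulation = in − out − consumed: V dC/dt = Q C_in − Q C − k V C.
dC/dt = (Q/V) C_in − (Q/V + k) C; effective rate a = Q/V + k = 0.0223974 + 0.04016 = 0.0625574 s⁻¹.
C_ss = Q C_in/(Q + kV) = 0.664861 mg/L; C(t) = C_ss + (C₀ − C_ss) e^(−a t).
C(18.01) = 0.664861 + (-0.664861)·e^(−0.0625574·18.01) = 0.664861 + (-0.664861)·0.324114 = 0.449370 mg/L.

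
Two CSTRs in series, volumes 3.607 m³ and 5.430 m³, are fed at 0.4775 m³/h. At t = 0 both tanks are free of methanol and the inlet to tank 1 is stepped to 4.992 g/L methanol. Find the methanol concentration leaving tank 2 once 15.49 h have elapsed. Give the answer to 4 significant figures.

2.455 g/L

Time constants: τᵢ = Vᵢ/Q for each well-mixed tank.
τ₁ = 3.607/0.4775 = 7.55393 h; τ₂ = 5.430/0.4775 = 11.3717 h.
Tank 1: C₁ = C_in(1 − e^(−t/τ₁)). Tank 2 (τ₁ ≠ τ₂): C₂ = C_in[1 − (τ₁ e^(−t/τ₁) − τ₂ e^(−t/τ₂))/(τ₁ − τ₂)].
At t = 15.49: e^(−t/τ₁) = 0.128659, e^(−t/τ₂) = 0.256110.
C₂ = 4.992·[1 − (7.55393·0.128659 − 11.3717·0.256110)/(-3.81780)] = 4.992·0.491716 = 2.45465 g/L.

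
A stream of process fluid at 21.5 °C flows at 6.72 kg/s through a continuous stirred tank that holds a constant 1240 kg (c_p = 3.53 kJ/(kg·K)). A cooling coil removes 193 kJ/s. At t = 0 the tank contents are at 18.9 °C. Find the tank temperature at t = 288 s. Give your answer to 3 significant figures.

Energy balance: M c_p dT/dt = ṁ c_p (T_in − T) − 193.
Rearrange: dT/dt = (T_ss − T)/τ with τ = M/ṁ = 184.52 s and T_ss = T_in − Q̇/(ṁ c_p) = 13.364 °C.
This is linear first-order; T(t) = T_ss + (T₀ − T_ss) e^(−t/τ).
T(288) = 13.364 + (5.5360)·e^(−288/184.52) = 13.364 + (5.5360)·0.20997 = 14.526 °C.

14.5 °C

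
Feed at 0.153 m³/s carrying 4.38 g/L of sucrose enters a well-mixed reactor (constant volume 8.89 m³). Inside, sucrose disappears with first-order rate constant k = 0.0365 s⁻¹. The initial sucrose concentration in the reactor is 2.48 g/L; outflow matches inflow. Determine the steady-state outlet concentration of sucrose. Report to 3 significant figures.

Accumulation = in − out − consumed: V dC/dt = Q C_in − Q C − k V C.
Steady state (dC/dt = 0): C_ss = Q C_in/(Q + kV) = C_in/(1 + kV/Q).
C_ss = 0.153·4.38/(0.153 + 0.0365·8.89) = 0.67014/0.47749 = 1.4035 g/L.

1.40 g/L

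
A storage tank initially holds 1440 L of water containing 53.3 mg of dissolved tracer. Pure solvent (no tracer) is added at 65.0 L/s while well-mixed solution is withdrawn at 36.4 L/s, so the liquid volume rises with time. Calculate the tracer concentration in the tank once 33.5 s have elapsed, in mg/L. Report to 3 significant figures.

0.0116 mg/L

Let m(t) be the amount of tracer. Volume: V(t) = V₀ + (Q_in − Q_out) t = 1440 + 28.600 t; V(33.5) = 2398.1 L.
No tracer enters, so dm/dt = −Q_out · (m/V).
Separate: dm/m = −Q_out dt/V(t) ⇒ ln(m/m₀) = −(Q_out/(Q_in−Q_out)) ln(V/V₀).
m = m₀ (V₀/V)^(Q_out/(Q_in−Q_out)) = 53.3 × (1440/2398.1)^(1.2727) = 27.849 mg.
C = m/V = 27.849/2398.1 = 0.011613 mg/L.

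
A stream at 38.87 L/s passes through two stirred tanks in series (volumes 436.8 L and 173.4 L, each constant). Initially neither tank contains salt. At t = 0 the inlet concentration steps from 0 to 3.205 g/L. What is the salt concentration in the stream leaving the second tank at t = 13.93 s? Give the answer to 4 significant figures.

1.759 g/L

Species balance on tank i: dCᵢ/dt = (Cᵢ₋₁ − Cᵢ)/τᵢ with τᵢ = Vᵢ/Q.
τ₁ = 436.8/38.87 = 11.2375 s; τ₂ = 173.4/38.87 = 4.46102 s.
Tank 1: C₁ = C_in(1 − e^(−t/τ₁)). Tank 2 (τ₁ ≠ τ₂): C₂ = C_in[1 − (τ₁ e^(−t/τ₁) − τ₂ e^(−t/τ₂))/(τ₁ − τ₂)].
At t = 13.93: e^(−t/τ₁) = 0.289499, e^(−t/τ₂) = 0.0440424.
C₂ = 3.205·[1 − (11.2375·0.289499 − 4.46102·0.0440424)/(6.77643)] = 3.205·0.548914 = 1.75927 g/L.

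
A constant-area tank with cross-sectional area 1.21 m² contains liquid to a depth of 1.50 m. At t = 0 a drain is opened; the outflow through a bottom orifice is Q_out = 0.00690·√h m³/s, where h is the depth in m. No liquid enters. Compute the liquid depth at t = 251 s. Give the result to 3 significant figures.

0.259 m

With no inflow, A dh/dt = −0.00690 √h.
This is separable: 2 d(√h)/dt = −0.00690/A, so √h = √h₀ − (0.00690/(2A)) t.
√h = √1.50 − 0.00690·251/(2·1.21) = 1.2247 − 0.71566 = 0.50908.
h = 0.50908² = 0.25917 m.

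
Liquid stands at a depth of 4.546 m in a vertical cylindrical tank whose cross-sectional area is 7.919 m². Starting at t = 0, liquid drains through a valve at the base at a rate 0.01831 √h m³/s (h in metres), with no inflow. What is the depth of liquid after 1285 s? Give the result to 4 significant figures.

0.4181 m

With no inflow, A dh/dt = −0.01831 √h.
Separate and integrate: 2(√h − √h₀) = −(0.01831/A) t.
√h = √4.546 − 0.01831·1285/(2·7.919) = 2.13214 − 1.48556 = 0.646572.
h = 0.646572² = 0.418055 m.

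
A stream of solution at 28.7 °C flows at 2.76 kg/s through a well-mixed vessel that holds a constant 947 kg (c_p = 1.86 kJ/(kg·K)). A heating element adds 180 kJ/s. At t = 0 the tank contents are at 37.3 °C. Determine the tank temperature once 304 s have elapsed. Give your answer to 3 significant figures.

52.9 °C

M c_p dT/dt = ṁ c_p (T_in − T) + Q̇.
τ = M/ṁ = 343.12 s; T_ss = T_in + Q̇/(ṁ c_p) = 28.7 + 180/(2.76·1.86) = 63.763 °C.
This is linear first-order; T(t) = T_ss + (T₀ − T_ss) e^(−t/τ).
T(304) = 63.763 + (-26.463)·e^(−304/343.12) = 63.763 + (-26.463)·0.41230 = 52.852 °C.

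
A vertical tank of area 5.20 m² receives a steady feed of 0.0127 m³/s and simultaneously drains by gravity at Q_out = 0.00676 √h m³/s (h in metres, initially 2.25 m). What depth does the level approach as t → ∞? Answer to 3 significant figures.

3.53 m

A dh/dt = Q_in − 0.00676 √h. Steady state requires inflow = outflow:
Q_in = 0.00676 √h_ss ⇒ √h_ss = 0.0127/0.00676 = 1.8787.
h_ss = 1.8787² = 3.5295 m. (Since h₀ = 2.25 m < h_ss, the level will rise toward this value.)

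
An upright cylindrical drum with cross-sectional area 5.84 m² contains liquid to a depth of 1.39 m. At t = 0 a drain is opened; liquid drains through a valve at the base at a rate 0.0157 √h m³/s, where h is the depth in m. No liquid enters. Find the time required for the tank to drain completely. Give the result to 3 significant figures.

877 s

Accumulation of liquid (constant cross-section A): A dh/dt = −0.0157 √h.
This is separable: 2 d(√h)/dt = −0.0157/A, so √h = √h₀ − (0.0157/(2A)) t.
Set h = 0: 2√h₀ = (0.0157/A) t_empty ⇒ t_empty = 2A√h₀/0.0157.
t_empty = 2·5.84·√1.39/0.0157 = 11.680·1.1790/0.0157 = 877.10 s.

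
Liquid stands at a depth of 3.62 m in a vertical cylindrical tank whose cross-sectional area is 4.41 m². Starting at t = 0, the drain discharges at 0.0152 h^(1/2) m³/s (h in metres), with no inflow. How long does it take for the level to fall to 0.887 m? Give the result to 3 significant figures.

558 s

A dh/dt = −Q_out = −0.0152 √h.
∫ h^(−1/2) dh = −(0.0152/A) ∫ dt, giving 2√h = 2√h₀ − (0.0152/A) t.
t = 2A(√h₀ − √h)/0.0152 = 2·4.41·(√3.62 − √0.887)/0.0152
  = 8.8200 × (1.9026 − 0.94181) / 0.0152 = 557.53 s.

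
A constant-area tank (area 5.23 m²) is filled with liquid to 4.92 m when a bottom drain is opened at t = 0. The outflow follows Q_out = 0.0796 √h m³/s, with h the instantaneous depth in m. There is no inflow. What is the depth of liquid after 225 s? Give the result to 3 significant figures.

With no inflow, A dh/dt = −0.0796 √h.
This is separable: 2 d(√h)/dt = −0.0796/A, so √h = √h₀ − (0.0796/(2A)) t.
√h = √4.92 − 0.0796·225/(2·5.23) = 2.2181 − 1.7122 = 0.50587.
h = 0.50587² = 0.25590 m.

0.256 m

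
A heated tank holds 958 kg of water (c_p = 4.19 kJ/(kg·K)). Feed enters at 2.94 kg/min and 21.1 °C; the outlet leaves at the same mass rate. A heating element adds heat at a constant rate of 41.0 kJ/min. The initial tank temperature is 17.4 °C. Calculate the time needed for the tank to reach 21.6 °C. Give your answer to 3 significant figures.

297 min

M c_p dT/dt = ṁ c_p (T_in − T) + Q̇.
τ = M/ṁ = 325.85 min; T_ss = T_in + Q̇/(ṁ c_p) = 24.428 °C.
T(t) = T_ss + (T₀ − T_ss) e^(−t/τ). Set T = 21.6:
e^(−t/τ) = (21.6 − 24.428)/(17.4 − 24.428) = 0.40242
t = −325.85 · ln(0.40242) = 296.61 min.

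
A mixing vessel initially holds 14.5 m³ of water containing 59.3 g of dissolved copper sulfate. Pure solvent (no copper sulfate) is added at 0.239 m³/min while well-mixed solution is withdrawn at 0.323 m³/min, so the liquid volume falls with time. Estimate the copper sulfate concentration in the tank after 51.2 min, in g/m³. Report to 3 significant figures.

1.50 g/m³

Total volume: dV/dt = Q_in − Q_out = -0.084000 m³/min, so V(t) = 14.5 − 0.084000 t and V(51.2) = 10.199 m³.
Species balance (pure solvent in): dm/dt = −Q_out · m/V(t).
Separate: dm/m = −Q_out dt/V(t) ⇒ ln(m/m₀) = −(Q_out/(Q_in−Q_out)) ln(V/V₀).
m = m₀ (V₀/V)^(Q_out/(Q_in−Q_out)) = 59.3 × (14.5/10.199)^(-3.8452) = 15.328 g.
C = m/V = 15.328/10.199 = 1.5029 g/m³.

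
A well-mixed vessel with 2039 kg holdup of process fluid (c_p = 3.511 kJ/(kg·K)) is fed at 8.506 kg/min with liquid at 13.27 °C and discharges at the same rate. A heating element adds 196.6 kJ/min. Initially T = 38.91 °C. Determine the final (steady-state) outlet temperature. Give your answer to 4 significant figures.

M c_p dT/dt = ṁ c_p (T_in − T) + Q̇.
At steady state dT/dt = 0 ⇒ T_ss = T_in + Q̇/(ṁ c_p) = 13.27 + 196.6/(8.506·3.511) = 19.8531 °C.

19.85 °C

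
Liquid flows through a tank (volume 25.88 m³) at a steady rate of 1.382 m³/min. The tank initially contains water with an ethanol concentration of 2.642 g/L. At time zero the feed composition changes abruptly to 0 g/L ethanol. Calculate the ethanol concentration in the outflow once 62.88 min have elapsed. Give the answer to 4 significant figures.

0.09197 g/L

Species balance on the tank: V dC/dt = Q(C_in − C).
Time constant τ = V/Q = 25.88/1.382 = 18.7265 min.
This is linear first-order; C(t) = C_in + (C₀ − C_in) e^(−t/τ).
C(62.88) = 0 + (2.642 − 0)·e^(−62.88/18.7265) = 0 + (2.64200)·0.0348114 = 0.0919716 g/L.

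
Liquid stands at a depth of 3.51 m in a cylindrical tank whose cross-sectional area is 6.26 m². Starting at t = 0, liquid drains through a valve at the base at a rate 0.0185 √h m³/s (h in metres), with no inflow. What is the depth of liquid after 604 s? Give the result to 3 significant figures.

0.962 m

Volume balance on the tank: A dh/dt = −0.0185 √h.
∫ h^(−1/2) dh = −(0.0185/A) ∫ dt, giving 2√h = 2√h₀ − (0.0185/A) t.
√h = √3.51 − 0.0185·604/(2·6.26) = 1.8735 − 0.89249 = 0.98101.
h = 0.98101² = 0.96238 m.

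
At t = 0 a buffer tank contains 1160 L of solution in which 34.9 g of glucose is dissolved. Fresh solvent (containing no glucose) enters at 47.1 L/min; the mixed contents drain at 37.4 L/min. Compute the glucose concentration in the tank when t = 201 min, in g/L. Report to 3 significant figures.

Let m(t) be the amount of glucose. Volume: V(t) = V₀ + (Q_in − Q_out) t = 1160 + 9.7000 t; V(201) = 3109.7 L.
Solute balance: dm/dt = 0 − Q_out C = −Q_out m/V(t).
dm/m = −Q_out dt/(V₀ + 9.7000 t); integrating gives ln(m/m₀) = −(Q_out/(Q_in−Q_out)) ln(V/V₀).
m = m₀ (V₀/V)^(Q_out/(Q_in−Q_out)) = 34.9 × (1160/3109.7)^(3.8557) = 0.77910 g.
C = m/V = 0.77910/3109.7 = 0.00025054 g/L.

0.000251 g/L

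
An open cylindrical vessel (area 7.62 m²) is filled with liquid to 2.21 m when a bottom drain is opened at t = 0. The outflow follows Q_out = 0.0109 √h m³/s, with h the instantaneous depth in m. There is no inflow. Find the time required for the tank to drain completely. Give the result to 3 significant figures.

2080 s

With no inflow, A dh/dt = −0.0109 √h.
This is separable: 2 d(√h)/dt = −0.0109/A, so √h = √h₀ − (0.0109/(2A)) t.
Set h = 0: 2√h₀ = (0.0109/A) t_empty ⇒ t_empty = 2A√h₀/0.0109.
t_empty = 2·7.62·√2.21/0.0109 = 15.240·1.4866/0.0109 = 2078.5 s.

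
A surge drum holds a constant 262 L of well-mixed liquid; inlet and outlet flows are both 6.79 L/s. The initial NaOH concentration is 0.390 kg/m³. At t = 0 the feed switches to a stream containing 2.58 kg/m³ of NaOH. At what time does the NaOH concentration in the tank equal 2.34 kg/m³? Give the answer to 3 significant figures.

85.3 s

Accumulation = in − out for the solute gives V dC/dt = Q(C_in − C), so τ = V/Q = 38.586 s.
C(t) = C_in + (C₀ − C_in) e^(−t/τ). Set C = 2.34 and solve for t:
e^(−t/τ) = (C − C_in)/(C₀ − C_in) = (2.34 − 2.58)/(0.390 − 2.58) = 0.10959
t = −τ ln(…) = 38.586 × 2.2110 = 85.315 s.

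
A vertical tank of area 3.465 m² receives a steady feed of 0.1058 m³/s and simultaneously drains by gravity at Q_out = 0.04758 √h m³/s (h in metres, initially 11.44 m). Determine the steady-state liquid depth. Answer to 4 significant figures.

Level balance: A dh/dt = 0.1058 − 0.04758 √h. Setting dh/dt = 0:
Q_in = 0.04758 √h_ss ⇒ √h_ss = 0.1058/0.04758 = 2.22362.
h_ss = 2.22362² = 4.94450 m. (Since h₀ = 11.44 m > h_ss, the level will fall toward this value.)

4.945 m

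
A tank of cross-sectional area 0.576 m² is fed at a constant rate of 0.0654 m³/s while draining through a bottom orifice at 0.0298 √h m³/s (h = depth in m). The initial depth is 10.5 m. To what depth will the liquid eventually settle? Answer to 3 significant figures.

Level balance: A dh/dt = 0.0654 − 0.0298 √h. Setting dh/dt = 0:
Q_in = 0.0298 √h_ss ⇒ √h_ss = 0.0654/0.0298 = 2.1946.
h_ss = 2.1946² = 4.8164 m. (Since h₀ = 10.5 m > h_ss, the level will fall toward this value.)

4.82 m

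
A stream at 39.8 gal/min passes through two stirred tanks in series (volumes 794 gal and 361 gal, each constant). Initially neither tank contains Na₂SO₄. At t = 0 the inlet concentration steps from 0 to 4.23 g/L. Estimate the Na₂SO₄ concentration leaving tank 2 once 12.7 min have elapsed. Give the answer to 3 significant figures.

0.996 g/L

Time constants: τᵢ = Vᵢ/Q for each well-mixed tank.
τ₁ = 794/39.8 = 19.950 min; τ₂ = 361/39.8 = 9.0704 min.
Tank 1: C₁ = C_in(1 − e^(−t/τ₁)). Tank 2 (τ₁ ≠ τ₂): C₂ = C_in[1 − (τ₁ e^(−t/τ₁) − τ₂ e^(−t/τ₂))/(τ₁ − τ₂)].
At t = 12.7: e^(−t/τ₁) = 0.52909, e^(−t/τ₂) = 0.24656.
C₂ = 4.23·[1 − (19.950·0.52909 − 9.0704·0.24656)/(10.879)] = 4.23·0.23536 = 0.99557 g/L.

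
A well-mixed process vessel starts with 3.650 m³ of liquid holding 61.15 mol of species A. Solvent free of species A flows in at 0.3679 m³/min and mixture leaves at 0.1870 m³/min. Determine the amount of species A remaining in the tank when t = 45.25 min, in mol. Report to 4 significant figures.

Total volume: dV/dt = Q_in − Q_out = 0.180900 m³/min, so V(t) = 3.650 + 0.180900 t and V(45.25) = 11.8357 m³.
No species A enters, so dm/dt = −Q_out · (m/V).
dm/m = −Q_out dt/(V₀ + 0.180900 t); integrating gives ln(m/m₀) = −(Q_out/(Q_in−Q_out)) ln(V/V₀).
m = m₀ (V₀/V)^(Q_out/(Q_in−Q_out)) = 61.15 × (3.650/11.8357)^(1.03372) = 18.1245 mol.

18.12 mol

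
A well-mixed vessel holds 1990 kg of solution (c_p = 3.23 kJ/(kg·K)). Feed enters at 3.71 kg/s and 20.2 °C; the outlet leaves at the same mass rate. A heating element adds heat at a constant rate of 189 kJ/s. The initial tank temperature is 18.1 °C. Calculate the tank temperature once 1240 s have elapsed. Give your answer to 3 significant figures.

Energy balance: M c_p dT/dt = ṁ c_p (T_in − T) + 189.
Rearrange: dT/dt = (T_ss − T)/τ with τ = M/ṁ = 536.39 s and T_ss = T_in + Q̇/(ṁ c_p) = 35.972 °C.
Solution: T(t) = T_ss + (T₀ − T_ss) e^(−t/τ).
T(1240) = 35.972 + (-17.872)·e^(−1240/536.39) = 35.972 + (-17.872)·0.099087 = 34.201 °C.

34.2 °C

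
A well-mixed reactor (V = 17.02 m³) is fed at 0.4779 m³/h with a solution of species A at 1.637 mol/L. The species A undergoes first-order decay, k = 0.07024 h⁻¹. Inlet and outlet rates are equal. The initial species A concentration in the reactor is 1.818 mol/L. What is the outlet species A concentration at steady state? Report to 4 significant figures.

0.4675 mol/L

V dC/dt = Q(C_in − C) − k V C.
At steady state: 0 = Q C_in − (Q + kV) C_ss, so C_ss = Q C_in/(Q + kV).
C_ss = 0.4779·1.637/(0.4779 + 0.07024·17.02) = 0.782322/1.67338 = 0.467509 mol/L.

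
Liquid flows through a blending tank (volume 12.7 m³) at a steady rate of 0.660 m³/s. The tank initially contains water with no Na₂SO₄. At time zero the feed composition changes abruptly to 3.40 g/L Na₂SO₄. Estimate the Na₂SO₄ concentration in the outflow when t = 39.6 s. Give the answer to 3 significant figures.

2.97 g/L

Species balance on the tank: V dC/dt = Q(C_in − C).
Rewrite as dC/dt + C/τ = C_in/τ, τ = V/Q = 19.242 s.
C approaches C_in exponentially: C(t) = C_in + (C₀ − C_in) e^(−t/τ).
C(39.6) = 3.40 + (0 − 3.40)·e^(−39.6/19.242) = 3.40 + (-3.4000)·0.12772 = 2.9658 g/L.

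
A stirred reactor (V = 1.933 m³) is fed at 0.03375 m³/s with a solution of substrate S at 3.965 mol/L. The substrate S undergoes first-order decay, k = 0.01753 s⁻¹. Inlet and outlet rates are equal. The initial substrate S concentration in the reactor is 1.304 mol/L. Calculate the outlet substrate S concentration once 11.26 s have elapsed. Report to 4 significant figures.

1.524 mol/L

V dC/dt = Q(C_in − C) − k V C.
dC/dt = (Q/V) C_in − (Q/V + k) C; effective rate a = Q/V + k = 0.0174599 + 0.01753 = 0.0349899 s⁻¹.
C_ss = Q C_in/(Q + kV) = 1.97853 mol/L; C(t) = C_ss + (C₀ − C_ss) e^(−a t).
C(11.26) = 1.97853 + (-0.674529)·e^(−0.0349899·11.26) = 1.97853 + (-0.674529)·0.674363 = 1.52365 mol/L.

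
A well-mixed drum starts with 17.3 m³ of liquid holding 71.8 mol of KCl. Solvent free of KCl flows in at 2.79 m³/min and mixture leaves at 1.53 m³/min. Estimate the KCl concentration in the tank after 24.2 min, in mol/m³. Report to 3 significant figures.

Total volume: dV/dt = Q_in − Q_out = 1.2600 m³/min, so V(t) = 17.3 + 1.2600 t and V(24.2) = 47.792 m³.
Solute balance: dm/dt = 0 − Q_out C = −Q_out m/V(t).
dm/m = −Q_out dt/(V₀ + 1.2600 t); integrating gives ln(m/m₀) = −(Q_out/(Q_in−Q_out)) ln(V/V₀).
m = m₀ (V₀/V)^(Q_out/(Q_in−Q_out)) = 71.8 × (17.3/47.792)^(1.2143) = 20.905 mol.
C = m/V = 20.905/47.792 = 0.43742 mol/m³.

0.437 mol/m³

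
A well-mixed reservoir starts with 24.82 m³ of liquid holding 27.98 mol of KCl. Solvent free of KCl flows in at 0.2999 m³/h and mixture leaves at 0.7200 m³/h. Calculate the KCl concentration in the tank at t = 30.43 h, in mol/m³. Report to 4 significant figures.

0.6725 mol/m³

Let m(t) be the amount of KCl. Volume: V(t) = V₀ + (Q_in − Q_out) t = 24.82 − 0.420100 t; V(30.43) = 12.0364 m³.
No KCl enters, so dm/dt = −Q_out · (m/V).
dm/m = −Q_out dt/(V₀ − 0.420100 t); integrating gives ln(m/m₀) = −(Q_out/(Q_in−Q_out)) ln(V/V₀).
m = m₀ (V₀/V)^(Q_out/(Q_in−Q_out)) = 27.98 × (24.82/12.0364)^(-1.71388) = 8.09402 mol.
C = m/V = 8.09402/12.0364 = 0.672465 mol/m³.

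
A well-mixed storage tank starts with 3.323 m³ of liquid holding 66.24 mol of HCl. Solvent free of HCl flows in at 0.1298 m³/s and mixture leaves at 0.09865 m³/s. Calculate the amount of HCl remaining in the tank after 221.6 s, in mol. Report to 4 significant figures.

Total volume: dV/dt = Q_in − Q_out = 0.0311500 m³/s, so V(t) = 3.323 + 0.0311500 t and V(221.6) = 10.2258 m³.
No HCl enters, so dm/dt = −Q_out · (m/V).
dm/m = −Q_out dt/(V₀ + 0.0311500 t); integrating gives ln(m/m₀) = −(Q_out/(Q_in−Q_out)) ln(V/V₀).
m = m₀ (V₀/V)^(Q_out/(Q_in−Q_out)) = 66.24 × (3.323/10.2258)^(3.16693) = 1.88418 mol.

1.884 mol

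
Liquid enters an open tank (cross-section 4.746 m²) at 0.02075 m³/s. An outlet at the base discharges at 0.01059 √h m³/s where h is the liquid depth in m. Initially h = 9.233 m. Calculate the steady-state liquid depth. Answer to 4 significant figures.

3.839 m

Volume balance on the tank: A dh/dt = Q_in − 0.01059 √h. At steady state dh/dt = 0:
Q_in = 0.01059 √h_ss ⇒ √h_ss = 0.02075/0.01059 = 1.95940.
h_ss = 1.95940² = 3.83923 m. (Since h₀ = 9.233 m > h_ss, the level will fall toward this value.)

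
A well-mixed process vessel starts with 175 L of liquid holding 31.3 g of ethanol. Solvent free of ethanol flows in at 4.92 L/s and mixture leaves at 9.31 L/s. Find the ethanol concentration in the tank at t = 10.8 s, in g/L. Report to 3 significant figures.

0.126 g/L

Total volume: dV/dt = Q_in − Q_out = -4.3900 L/s, so V(t) = 175 − 4.3900 t and V(10.8) = 127.59 L.
Solute balance: dm/dt = 0 − Q_out C = −Q_out m/V(t).
Separate: dm/m = −Q_out dt/V(t) ⇒ ln(m/m₀) = −(Q_out/(Q_in−Q_out)) ln(V/V₀).
m = m₀ (V₀/V)^(Q_out/(Q_in−Q_out)) = 31.3 × (175/127.59)^(-2.1207) = 16.015 g.
C = m/V = 16.015/127.59 = 0.12552 g/L.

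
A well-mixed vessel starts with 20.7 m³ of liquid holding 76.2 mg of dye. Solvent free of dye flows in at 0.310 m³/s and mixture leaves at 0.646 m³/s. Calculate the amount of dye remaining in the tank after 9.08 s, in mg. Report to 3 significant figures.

56.1 mg

Let m(t) be the amount of dye. Volume: V(t) = V₀ + (Q_in − Q_out) t = 20.7 − 0.33600 t; V(9.08) = 17.649 m³.
No dye enters, so dm/dt = −Q_out · (m/V).
dm/m = −Q_out dt/(V₀ − 0.33600 t); integrating gives ln(m/m₀) = −(Q_out/(Q_in−Q_out)) ln(V/V₀).
m = m₀ (V₀/V)^(Q_out/(Q_in−Q_out)) = 76.2 × (20.7/17.649)^(-1.9226) = 56.081 mg.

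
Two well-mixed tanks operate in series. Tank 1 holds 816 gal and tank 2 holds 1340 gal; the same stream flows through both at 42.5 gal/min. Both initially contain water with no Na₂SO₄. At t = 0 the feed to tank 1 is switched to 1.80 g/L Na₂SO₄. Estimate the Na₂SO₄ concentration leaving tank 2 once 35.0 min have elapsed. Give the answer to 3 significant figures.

Species balance on tank i: dCᵢ/dt = (Cᵢ₋₁ − Cᵢ)/τᵢ with τᵢ = Vᵢ/Q.
τ₁ = 816/42.5 = 19.200 min; τ₂ = 1340/42.5 = 31.529 min.
Solving the cascade with C₁(0)=C₂(0)=0 gives C₂(t) = C_in[1 − (τ₁ e^(−t/τ₁) − τ₂ e^(−t/τ₂))/(τ₁ − τ₂)].
At t = 35.0: e^(−t/τ₁) = 0.16155, e^(−t/τ₂) = 0.32953.
C₂ = 1.80·[1 − (19.200·0.16155 − 31.529·0.32953)/(-12.329)] = 1.80·0.40888 = 0.73598 g/L.

0.736 g/L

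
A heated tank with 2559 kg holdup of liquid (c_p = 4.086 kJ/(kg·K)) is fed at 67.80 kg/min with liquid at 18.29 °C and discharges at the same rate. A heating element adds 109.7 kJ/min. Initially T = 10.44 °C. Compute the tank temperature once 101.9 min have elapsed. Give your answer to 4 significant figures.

18.13 °C

M c_p dT/dt = ṁ c_p (T_in − T) + Q̇.
τ = M/ṁ = 37.7434 min; T_ss = T_in + Q̇/(ṁ c_p) = 18.29 + 109.7/(67.80·4.086) = 18.6860 °C.
This is linear first-order; T(t) = T_ss + (T₀ − T_ss) e^(−t/τ).
T(101.9) = 18.6860 + (-8.24598)·e^(−101.9/37.7434) = 18.6860 + (-8.24598)·0.0672181 = 18.1317 °C.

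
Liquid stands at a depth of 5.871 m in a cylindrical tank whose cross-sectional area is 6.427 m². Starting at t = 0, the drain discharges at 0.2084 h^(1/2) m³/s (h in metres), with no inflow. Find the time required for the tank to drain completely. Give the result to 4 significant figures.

Accumulation of liquid (constant cross-section A): A dh/dt = −0.2084 √h.
This is separable: 2 d(√h)/dt = −0.2084/A, so √h = √h₀ − (0.2084/(2A)) t.
Set h = 0: 2√h₀ = (0.2084/A) t_empty ⇒ t_empty = 2A√h₀/0.2084.
t_empty = 2·6.427·√5.871/0.2084 = 12.8540·2.42301/0.2084 = 149.450 s.

149.5 s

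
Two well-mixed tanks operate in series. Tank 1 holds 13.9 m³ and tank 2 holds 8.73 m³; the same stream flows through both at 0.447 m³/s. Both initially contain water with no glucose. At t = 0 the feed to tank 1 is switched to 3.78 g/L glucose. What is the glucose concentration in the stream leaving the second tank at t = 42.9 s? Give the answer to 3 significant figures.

1.93 g/L

Time constants: τᵢ = Vᵢ/Q for each well-mixed tank.
τ₁ = 13.9/0.447 = 31.096 s; τ₂ = 8.73/0.447 = 19.530 s.
Tank 1: C₁ = C_in(1 − e^(−t/τ₁)). Tank 2 (τ₁ ≠ τ₂): C₂ = C_in[1 − (τ₁ e^(−t/τ₁) − τ₂ e^(−t/τ₂))/(τ₁ − τ₂)].
At t = 42.9: e^(−t/τ₁) = 0.25168, e^(−t/τ₂) = 0.11118.
C₂ = 3.78·[1 − (31.096·0.25168 − 19.530·0.11118)/(11.566)] = 3.78·0.51107 = 1.9318 g/L.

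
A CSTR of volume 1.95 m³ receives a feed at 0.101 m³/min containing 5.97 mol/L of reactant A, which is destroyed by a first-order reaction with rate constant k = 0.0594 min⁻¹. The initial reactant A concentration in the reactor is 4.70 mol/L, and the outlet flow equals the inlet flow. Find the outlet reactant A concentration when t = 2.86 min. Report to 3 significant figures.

Accumulation = in − out − consumed: V dC/dt = Q C_in − Q C − k V C.
This is linear with rate a = Q/V + k = 0.11119 min⁻¹.
C_ss = Q C_in/(Q + kV) = 2.7808 mol/L; C(t) = C_ss + (C₀ − C_ss) e^(−a t).
C(2.86) = 2.7808 + (1.9192)·e^(−0.11119·2.86) = 2.7808 + (1.9192)·0.72759 = 4.1772 mol/L.

4.18 mol/L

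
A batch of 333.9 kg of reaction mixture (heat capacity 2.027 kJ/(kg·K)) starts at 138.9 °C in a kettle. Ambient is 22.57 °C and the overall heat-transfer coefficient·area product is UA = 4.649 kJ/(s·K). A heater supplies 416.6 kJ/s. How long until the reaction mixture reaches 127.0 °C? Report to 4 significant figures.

85.81 s

M c_p dT/dt = −UA(T − T_amb) + Q̇.
τ = M c_p/UA = 145.583 s; T_ss = T_amb + Q̇/UA = 22.57 + 416.6/4.649 = 112.181 °C.
T(t) = T_ss + (T₀ − T_ss)e^(−t/τ); set T = 127.0:
t = −τ ln[(T − T_ss)/(T₀ − T_ss)] = −145.583 · ln(0.554630) = 85.8146 s.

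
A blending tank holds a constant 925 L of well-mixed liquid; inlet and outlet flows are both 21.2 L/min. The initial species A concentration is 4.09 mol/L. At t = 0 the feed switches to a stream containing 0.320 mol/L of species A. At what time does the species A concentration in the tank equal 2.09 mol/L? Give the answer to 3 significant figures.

Unsteady species balance (constant V, well mixed): V dC/dt = Q(C_in − C), so τ = V/Q = 43.632 min.
C(t) = C_in + (C₀ − C_in) e^(−t/τ). Set C = 2.09 and solve for t:
e^(−t/τ) = (C − C_in)/(C₀ − C_in) = (2.09 − 0.320)/(4.09 − 0.320) = 0.46950
t = −τ ln(…) = 43.632 × 0.75610 = 32.990 min.

33.0 min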